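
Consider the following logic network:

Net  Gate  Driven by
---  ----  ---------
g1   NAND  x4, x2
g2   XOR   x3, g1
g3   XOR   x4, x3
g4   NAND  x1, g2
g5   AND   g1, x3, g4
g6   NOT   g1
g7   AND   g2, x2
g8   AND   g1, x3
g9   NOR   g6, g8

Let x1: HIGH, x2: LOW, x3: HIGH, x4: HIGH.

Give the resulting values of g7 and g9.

g7 = LOW; g9 = LOW

g1 = x4 NAND x2 = HIGH NAND LOW = HIGH
g2 = x3 XOR g1 = HIGH XOR HIGH = LOW
g6 = NOT g1 = NOT HIGH = LOW
g7 = g2 AND x2 = LOW AND LOW = LOW
g8 = g1 AND x3 = HIGH AND HIGH = HIGH
g9 = g6 NOR g8 = LOW NOR HIGH = LOW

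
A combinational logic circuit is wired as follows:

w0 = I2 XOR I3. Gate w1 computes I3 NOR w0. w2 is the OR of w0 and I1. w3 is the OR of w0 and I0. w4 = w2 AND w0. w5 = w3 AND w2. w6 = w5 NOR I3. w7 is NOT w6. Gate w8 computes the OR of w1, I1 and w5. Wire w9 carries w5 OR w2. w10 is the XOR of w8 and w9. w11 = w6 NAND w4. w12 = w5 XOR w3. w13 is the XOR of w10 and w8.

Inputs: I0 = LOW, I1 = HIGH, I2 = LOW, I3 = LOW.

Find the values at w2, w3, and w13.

w2 = HIGH, w3 = LOW, w13 = HIGH

w0 = I2 XOR I3 = LOW XOR LOW = LOW
w1 = I3 NOR w0 = LOW NOR LOW = HIGH
w2 = w0 OR I1 = LOW OR HIGH = HIGH
w3 = w0 OR I0 = LOW OR LOW = LOW
w5 = w3 AND w2 = LOW AND HIGH = LOW
w8 = w1 OR I1 OR w5 = HIGH OR HIGH OR LOW = HIGH
w9 = w5 OR w2 = LOW OR HIGH = HIGH
w10 = w8 XOR w9 = HIGH XOR HIGH = LOW
w13 = w10 XOR w8 = LOW XOR HIGH = HIGH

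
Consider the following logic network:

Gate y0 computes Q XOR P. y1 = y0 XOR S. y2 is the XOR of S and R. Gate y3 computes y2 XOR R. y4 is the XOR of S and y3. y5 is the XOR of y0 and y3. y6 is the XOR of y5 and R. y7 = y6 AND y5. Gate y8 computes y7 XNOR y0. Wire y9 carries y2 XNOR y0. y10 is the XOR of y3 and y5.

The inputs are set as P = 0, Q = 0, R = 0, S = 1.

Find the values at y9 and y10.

y9 = 0  y10 = 0

y0 = Q XOR P = 0 XOR 0 = 0
y2 = S XOR R = 1 XOR 0 = 1
y3 = y2 XOR R = 1 XOR 0 = 1
y5 = y0 XOR y3 = 0 XOR 1 = 1
y9 = y2 XNOR y0 = 1 XNOR 0 = 0
y10 = y3 XOR y5 = 1 XOR 1 = 0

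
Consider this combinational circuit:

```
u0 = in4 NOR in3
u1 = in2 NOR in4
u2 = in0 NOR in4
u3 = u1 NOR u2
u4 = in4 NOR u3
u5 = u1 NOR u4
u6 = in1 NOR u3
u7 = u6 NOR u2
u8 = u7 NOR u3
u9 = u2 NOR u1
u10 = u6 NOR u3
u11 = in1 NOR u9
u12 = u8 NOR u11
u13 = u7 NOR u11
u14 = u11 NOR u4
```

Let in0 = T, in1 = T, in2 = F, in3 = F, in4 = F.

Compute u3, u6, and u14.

u3 = F  u6 = F  u14 = F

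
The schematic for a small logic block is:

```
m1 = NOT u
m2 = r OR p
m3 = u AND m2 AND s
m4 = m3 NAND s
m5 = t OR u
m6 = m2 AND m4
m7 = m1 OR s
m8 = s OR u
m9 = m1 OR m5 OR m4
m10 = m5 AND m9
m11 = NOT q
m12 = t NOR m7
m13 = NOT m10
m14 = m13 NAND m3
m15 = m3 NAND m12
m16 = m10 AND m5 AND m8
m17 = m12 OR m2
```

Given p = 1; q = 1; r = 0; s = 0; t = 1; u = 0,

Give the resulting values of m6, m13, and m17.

m1 = NOT u = NOT 0 = 1
m2 = r OR p = 0 OR 1 = 1
m3 = u AND m2 AND s = 0 AND 1 AND 0 = 0
m4 = m3 NAND s = 0 NAND 0 = 1
m5 = t OR u = 1 OR 0 = 1
m6 = m2 AND m4 = 1 AND 1 = 1
m7 = m1 OR s = 1 OR 0 = 1
m9 = m1 OR m5 OR m4 = 1 OR 1 OR 1 = 1
m10 = m5 AND m9 = 1 AND 1 = 1
m12 = t NOR m7 = 1 NOR 1 = 0
m13 = NOT m10 = NOT 1 = 0
m17 = m12 OR m2 = 0 OR 1 = 1

m6 = 1, m13 = 0, m17 = 1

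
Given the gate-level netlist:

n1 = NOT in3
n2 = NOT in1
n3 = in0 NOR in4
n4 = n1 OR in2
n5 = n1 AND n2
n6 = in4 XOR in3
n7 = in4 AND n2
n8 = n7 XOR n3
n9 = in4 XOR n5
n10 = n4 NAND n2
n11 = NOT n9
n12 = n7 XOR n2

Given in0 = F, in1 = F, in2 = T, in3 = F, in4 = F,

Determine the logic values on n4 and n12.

n1 = NOT in3 = NOT F = T
n2 = NOT in1 = NOT F = T
n4 = n1 OR in2 = T OR T = T
n7 = in4 AND n2 = F AND T = F
n12 = n7 XOR n2 = F XOR T = T

n4 = T, n12 = T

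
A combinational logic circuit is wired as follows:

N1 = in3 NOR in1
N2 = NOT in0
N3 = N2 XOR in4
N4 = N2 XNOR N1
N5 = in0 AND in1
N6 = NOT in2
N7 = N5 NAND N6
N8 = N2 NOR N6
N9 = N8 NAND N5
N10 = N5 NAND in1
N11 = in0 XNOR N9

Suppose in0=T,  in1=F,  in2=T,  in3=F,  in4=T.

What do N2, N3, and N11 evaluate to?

N2 = F; N3 = T; N11 = T

N2 = NOT in0 = NOT T = F
N3 = N2 XOR in4 = F XOR T = T
N5 = in0 AND in1 = T AND F = F
N6 = NOT in2 = NOT T = F
N8 = N2 NOR N6 = F NOR F = T
N9 = N8 NAND N5 = T NAND F = T
N11 = in0 XNOR N9 = T XNOR T = T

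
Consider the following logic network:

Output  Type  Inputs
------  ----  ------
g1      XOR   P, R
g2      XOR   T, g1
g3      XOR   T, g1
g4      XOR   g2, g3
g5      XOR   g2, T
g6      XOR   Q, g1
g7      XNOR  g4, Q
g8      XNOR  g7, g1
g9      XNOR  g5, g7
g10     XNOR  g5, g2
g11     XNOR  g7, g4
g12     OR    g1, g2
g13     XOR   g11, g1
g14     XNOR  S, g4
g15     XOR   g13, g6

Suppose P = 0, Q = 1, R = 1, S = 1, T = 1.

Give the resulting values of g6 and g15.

g6 = 0, g15 = 0

g1 = P XOR R = 0 XOR 1 = 1
g2 = T XOR g1 = 1 XOR 1 = 0
g3 = T XOR g1 = 1 XOR 1 = 0
g4 = g2 XOR g3 = 0 XOR 0 = 0
g6 = Q XOR g1 = 1 XOR 1 = 0
g7 = g4 XNOR Q = 0 XNOR 1 = 0
g11 = g7 XNOR g4 = 0 XNOR 0 = 1
g13 = g11 XOR g1 = 1 XOR 1 = 0
g15 = g13 XOR g6 = 0 XOR 0 = 0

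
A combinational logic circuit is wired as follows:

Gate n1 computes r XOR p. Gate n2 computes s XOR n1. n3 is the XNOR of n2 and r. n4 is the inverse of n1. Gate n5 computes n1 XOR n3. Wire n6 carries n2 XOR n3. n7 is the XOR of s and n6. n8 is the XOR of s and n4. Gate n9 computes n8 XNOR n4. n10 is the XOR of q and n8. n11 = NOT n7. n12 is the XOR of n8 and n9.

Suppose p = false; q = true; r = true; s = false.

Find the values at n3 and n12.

n1 = r XOR p = true XOR false = true
n2 = s XOR n1 = false XOR true = true
n3 = n2 XNOR r = true XNOR true = true
n4 = NOT n1 = NOT true = false
n8 = s XOR n4 = false XOR false = false
n9 = n8 XNOR n4 = false XNOR false = true
n12 = n8 XOR n9 = false XOR true = true

n3 = true  n12 = true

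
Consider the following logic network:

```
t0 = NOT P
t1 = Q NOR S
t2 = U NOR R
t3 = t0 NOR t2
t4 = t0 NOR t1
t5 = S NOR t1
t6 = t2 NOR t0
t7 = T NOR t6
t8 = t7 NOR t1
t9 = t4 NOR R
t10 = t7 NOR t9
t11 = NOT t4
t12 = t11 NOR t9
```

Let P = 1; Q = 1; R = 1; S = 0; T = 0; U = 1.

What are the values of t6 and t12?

t0 = NOT P = NOT 1 = 0
t1 = Q NOR S = 1 NOR 0 = 0
t2 = U NOR R = 1 NOR 1 = 0
t4 = t0 NOR t1 = 0 NOR 0 = 1
t6 = t2 NOR t0 = 0 NOR 0 = 1
t9 = t4 NOR R = 1 NOR 1 = 0
t11 = NOT t4 = NOT 1 = 0
t12 = t11 NOR t9 = 0 NOR 0 = 1

t6 = 1, t12 = 1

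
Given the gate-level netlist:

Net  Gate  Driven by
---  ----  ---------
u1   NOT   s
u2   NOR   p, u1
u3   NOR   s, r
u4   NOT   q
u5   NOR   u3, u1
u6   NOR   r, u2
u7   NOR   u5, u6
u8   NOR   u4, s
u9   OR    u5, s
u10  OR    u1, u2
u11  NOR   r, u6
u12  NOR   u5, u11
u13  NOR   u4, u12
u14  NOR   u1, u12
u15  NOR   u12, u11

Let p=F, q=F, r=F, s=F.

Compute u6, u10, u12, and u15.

u1 = NOT s = NOT F = T
u2 = p NOR u1 = F NOR T = F
u3 = s NOR r = F NOR F = T
u5 = u3 NOR u1 = T NOR T = F
u6 = r NOR u2 = F NOR F = T
u10 = u1 OR u2 = T OR F = T
u11 = r NOR u6 = F NOR T = F
u12 = u5 NOR u11 = F NOR F = T
u15 = u12 NOR u11 = T NOR F = F

u6 = T; u10 = T; u12 = T; u15 = F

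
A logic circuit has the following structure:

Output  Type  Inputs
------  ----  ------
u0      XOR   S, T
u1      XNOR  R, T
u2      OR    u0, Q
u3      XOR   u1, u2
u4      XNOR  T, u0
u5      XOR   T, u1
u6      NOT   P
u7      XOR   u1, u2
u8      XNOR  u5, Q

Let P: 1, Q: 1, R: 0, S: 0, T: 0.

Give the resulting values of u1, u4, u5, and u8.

u1 = 1, u4 = 1, u5 = 1, u8 = 1

u0 = S XOR T = 0 XOR 0 = 0
u1 = R XNOR T = 0 XNOR 0 = 1
u4 = T XNOR u0 = 0 XNOR 0 = 1
u5 = T XOR u1 = 0 XOR 1 = 1
u8 = u5 XNOR Q = 1 XNOR 1 = 1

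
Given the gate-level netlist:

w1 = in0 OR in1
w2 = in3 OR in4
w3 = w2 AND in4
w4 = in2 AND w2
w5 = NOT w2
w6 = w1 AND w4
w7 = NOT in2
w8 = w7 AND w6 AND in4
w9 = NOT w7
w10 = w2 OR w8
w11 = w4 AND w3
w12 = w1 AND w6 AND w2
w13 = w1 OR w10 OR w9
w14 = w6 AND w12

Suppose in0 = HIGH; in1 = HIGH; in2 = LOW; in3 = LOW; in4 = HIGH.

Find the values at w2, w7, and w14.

w2 = HIGH  w7 = HIGH  w14 = LOW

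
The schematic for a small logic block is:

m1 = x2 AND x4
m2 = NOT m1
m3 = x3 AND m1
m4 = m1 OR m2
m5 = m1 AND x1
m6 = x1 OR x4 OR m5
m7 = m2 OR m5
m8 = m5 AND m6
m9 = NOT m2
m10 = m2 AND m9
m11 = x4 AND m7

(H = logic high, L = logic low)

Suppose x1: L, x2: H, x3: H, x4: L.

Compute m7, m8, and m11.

m1 = x2 AND x4 = H AND L = L
m2 = NOT m1 = NOT L = H
m5 = m1 AND x1 = L AND L = L
m6 = x1 OR x4 OR m5 = L OR L OR L = L
m7 = m2 OR m5 = H OR L = H
m8 = m5 AND m6 = L AND L = L
m11 = x4 AND m7 = L AND H = L

m7 = H; m8 = L; m11 = L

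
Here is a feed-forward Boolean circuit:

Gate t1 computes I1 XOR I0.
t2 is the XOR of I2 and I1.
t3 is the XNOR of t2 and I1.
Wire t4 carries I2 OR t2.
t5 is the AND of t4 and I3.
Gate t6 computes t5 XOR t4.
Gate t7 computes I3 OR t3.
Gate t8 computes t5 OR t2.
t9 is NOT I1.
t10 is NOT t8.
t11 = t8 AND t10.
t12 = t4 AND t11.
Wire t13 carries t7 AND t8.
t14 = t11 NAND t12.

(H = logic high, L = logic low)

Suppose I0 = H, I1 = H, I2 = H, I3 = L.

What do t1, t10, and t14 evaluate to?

t1 = L, t10 = H, t14 = H

t1 = I1 XOR I0 = H XOR H = L
t2 = I2 XOR I1 = H XOR H = L
t4 = I2 OR t2 = H OR L = H
t5 = t4 AND I3 = H AND L = L
t8 = t5 OR t2 = L OR L = L
t10 = NOT t8 = NOT L = H
t11 = t8 AND t10 = L AND H = L
t12 = t4 AND t11 = H AND L = L
t14 = t11 NAND t12 = L NAND L = H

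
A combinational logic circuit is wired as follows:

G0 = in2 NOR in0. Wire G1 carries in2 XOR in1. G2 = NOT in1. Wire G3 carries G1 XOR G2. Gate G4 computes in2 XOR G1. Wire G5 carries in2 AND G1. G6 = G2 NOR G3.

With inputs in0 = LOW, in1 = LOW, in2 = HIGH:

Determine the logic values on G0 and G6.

G0 = in2 NOR in0 = HIGH NOR LOW = LOW
G1 = in2 XOR in1 = HIGH XOR LOW = HIGH
G2 = NOT in1 = NOT LOW = HIGH
G3 = G1 XOR G2 = HIGH XOR HIGH = LOW
G6 = G2 NOR G3 = HIGH NOR LOW = LOW

G0 = LOW  G6 = LOW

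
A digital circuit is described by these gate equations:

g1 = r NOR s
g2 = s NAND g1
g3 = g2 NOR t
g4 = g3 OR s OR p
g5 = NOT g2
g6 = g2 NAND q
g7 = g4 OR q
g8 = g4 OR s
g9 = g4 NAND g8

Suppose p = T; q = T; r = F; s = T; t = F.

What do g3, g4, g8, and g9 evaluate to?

g3 = F  g4 = T  g8 = T  g9 = F

g1 = r NOR s = F NOR T = F
g2 = s NAND g1 = T NAND F = T
g3 = g2 NOR t = T NOR F = F
g4 = g3 OR s OR p = F OR T OR T = T
g8 = g4 OR s = T OR T = T
g9 = g4 NAND g8 = T NAND T = F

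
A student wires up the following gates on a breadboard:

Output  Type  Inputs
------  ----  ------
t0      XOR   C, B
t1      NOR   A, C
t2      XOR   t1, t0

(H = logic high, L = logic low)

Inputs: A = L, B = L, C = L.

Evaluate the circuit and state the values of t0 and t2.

t0 = L; t2 = H

t0 = C XOR B = L XOR L = L
t1 = A NOR C = L NOR L = H
t2 = t1 XOR t0 = H XOR L = H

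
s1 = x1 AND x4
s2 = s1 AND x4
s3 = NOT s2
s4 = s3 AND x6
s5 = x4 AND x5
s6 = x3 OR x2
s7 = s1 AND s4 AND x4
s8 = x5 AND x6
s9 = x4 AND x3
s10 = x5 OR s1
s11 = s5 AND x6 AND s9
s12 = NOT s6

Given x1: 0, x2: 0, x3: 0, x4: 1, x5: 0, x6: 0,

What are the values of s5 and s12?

s5 = 0, s12 = 1

s5 = x4 AND x5 = 1 AND 0 = 0
s6 = x3 OR x2 = 0 OR 0 = 0
s12 = NOT s6 = NOT 0 = 1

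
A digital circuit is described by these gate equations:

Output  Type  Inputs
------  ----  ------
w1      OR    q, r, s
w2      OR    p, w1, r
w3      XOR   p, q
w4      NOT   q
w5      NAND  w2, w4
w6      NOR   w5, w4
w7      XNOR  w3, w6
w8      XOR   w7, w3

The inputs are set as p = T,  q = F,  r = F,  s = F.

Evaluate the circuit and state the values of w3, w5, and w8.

w3 = T; w5 = F; w8 = T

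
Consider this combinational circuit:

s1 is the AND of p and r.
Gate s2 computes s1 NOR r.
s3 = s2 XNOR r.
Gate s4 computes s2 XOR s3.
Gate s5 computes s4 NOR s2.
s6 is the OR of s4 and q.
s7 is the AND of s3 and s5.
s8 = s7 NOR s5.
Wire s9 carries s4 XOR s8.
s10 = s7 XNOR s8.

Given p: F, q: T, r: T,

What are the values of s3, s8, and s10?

s3 = F  s8 = F  s10 = T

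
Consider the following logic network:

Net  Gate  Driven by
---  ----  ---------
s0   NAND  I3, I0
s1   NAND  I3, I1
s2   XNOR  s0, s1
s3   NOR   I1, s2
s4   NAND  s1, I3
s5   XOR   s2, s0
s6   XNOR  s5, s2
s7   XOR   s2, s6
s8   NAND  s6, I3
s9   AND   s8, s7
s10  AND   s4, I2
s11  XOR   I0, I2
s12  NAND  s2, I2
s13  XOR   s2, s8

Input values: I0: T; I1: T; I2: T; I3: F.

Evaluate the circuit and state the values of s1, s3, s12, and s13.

s1 = T; s3 = F; s12 = F; s13 = F

s0 = I3 NAND I0 = F NAND T = T
s1 = I3 NAND I1 = F NAND T = T
s2 = s0 XNOR s1 = T XNOR T = T
s3 = I1 NOR s2 = T NOR T = F
s5 = s2 XOR s0 = T XOR T = F
s6 = s5 XNOR s2 = F XNOR T = F
s8 = s6 NAND I3 = F NAND F = T
s12 = s2 NAND I2 = T NAND T = F
s13 = s2 XOR s8 = T XOR T = F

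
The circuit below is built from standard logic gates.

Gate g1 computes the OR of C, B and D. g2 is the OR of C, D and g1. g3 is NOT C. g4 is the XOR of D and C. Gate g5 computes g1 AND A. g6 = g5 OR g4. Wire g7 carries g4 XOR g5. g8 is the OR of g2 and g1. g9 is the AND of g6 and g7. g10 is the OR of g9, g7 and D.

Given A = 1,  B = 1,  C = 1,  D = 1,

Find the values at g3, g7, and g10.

g3 = 0, g7 = 1, g10 = 1

g1 = C OR B OR D = 1 OR 1 OR 1 = 1
g3 = NOT C = NOT 1 = 0
g4 = D XOR C = 1 XOR 1 = 0
g5 = g1 AND A = 1 AND 1 = 1
g6 = g5 OR g4 = 1 OR 0 = 1
g7 = g4 XOR g5 = 0 XOR 1 = 1
g9 = g6 AND g7 = 1 AND 1 = 1
g10 = g9 OR g7 OR D = 1 OR 1 OR 1 = 1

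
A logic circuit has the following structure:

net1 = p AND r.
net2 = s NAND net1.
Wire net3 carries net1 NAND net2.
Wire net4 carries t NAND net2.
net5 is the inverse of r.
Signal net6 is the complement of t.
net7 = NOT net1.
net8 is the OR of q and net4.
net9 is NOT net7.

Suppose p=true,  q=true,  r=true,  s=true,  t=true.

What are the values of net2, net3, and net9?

net1 = p AND r = true AND true = true
net2 = s NAND net1 = true NAND true = false
net3 = net1 NAND net2 = true NAND false = true
net7 = NOT net1 = NOT true = false
net9 = NOT net7 = NOT false = true

net2 = false  net3 = true  net9 = true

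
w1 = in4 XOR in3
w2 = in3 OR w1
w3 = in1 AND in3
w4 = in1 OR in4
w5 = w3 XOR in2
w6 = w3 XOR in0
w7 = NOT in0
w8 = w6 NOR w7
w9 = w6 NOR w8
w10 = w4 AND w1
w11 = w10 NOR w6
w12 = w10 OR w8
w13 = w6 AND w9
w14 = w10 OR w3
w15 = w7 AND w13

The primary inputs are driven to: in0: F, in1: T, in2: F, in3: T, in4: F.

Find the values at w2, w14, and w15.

w1 = in4 XOR in3 = F XOR T = T
w2 = in3 OR w1 = T OR T = T
w3 = in1 AND in3 = T AND T = T
w4 = in1 OR in4 = T OR F = T
w6 = w3 XOR in0 = T XOR F = T
w7 = NOT in0 = NOT F = T
w8 = w6 NOR w7 = T NOR T = F
w9 = w6 NOR w8 = T NOR F = F
w10 = w4 AND w1 = T AND T = T
w13 = w6 AND w9 = T AND F = F
w14 = w10 OR w3 = T OR T = T
w15 = w7 AND w13 = T AND F = F

w2 = T; w14 = T; w15 = F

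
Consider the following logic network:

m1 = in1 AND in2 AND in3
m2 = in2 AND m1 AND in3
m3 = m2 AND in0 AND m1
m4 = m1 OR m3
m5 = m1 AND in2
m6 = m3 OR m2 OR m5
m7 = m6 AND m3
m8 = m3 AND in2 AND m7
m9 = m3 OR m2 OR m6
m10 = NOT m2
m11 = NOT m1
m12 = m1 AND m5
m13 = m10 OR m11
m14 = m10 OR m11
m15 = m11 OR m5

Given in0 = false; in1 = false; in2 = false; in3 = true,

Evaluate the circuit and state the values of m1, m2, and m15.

m1 = in1 AND in2 AND in3 = false AND false AND true = false
m2 = in2 AND m1 AND in3 = false AND false AND true = false
m5 = m1 AND in2 = false AND false = false
m11 = NOT m1 = NOT false = true
m15 = m11 OR m5 = true OR false = true

m1 = false  m2 = false  m15 = true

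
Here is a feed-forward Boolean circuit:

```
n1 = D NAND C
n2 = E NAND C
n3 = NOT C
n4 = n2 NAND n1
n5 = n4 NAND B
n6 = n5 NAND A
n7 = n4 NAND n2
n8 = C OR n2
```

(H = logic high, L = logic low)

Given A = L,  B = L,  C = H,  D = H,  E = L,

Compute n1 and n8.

n1 = D NAND C = H NAND H = L
n2 = E NAND C = L NAND H = H
n8 = C OR n2 = H OR H = H

n1 = L, n8 = H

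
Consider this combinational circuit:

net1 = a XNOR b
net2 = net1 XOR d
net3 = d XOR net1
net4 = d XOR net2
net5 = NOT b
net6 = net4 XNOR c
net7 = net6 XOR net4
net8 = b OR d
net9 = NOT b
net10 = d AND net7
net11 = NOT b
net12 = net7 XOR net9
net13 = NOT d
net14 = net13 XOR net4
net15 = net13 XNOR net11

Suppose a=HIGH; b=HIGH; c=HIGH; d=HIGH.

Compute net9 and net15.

net9 = NOT b = NOT HIGH = LOW
net11 = NOT b = NOT HIGH = LOW
net13 = NOT d = NOT HIGH = LOW
net15 = net13 XNOR net11 = LOW XNOR LOW = HIGH

net9 = LOW  net15 = HIGH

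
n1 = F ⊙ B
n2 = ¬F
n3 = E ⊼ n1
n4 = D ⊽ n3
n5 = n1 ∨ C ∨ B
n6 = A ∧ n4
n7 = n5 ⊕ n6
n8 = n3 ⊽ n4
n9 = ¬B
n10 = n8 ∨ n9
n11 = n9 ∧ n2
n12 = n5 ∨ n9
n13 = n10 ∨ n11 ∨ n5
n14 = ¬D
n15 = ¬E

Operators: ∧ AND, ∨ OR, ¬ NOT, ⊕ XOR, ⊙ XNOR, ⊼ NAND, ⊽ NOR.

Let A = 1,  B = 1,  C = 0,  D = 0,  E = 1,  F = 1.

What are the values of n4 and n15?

n1 = F XNOR B = 1 XNOR 1 = 1
n3 = E NAND n1 = 1 NAND 1 = 0
n4 = D NOR n3 = 0 NOR 0 = 1
n15 = NOT E = NOT 1 = 0

n4 = 1; n15 = 0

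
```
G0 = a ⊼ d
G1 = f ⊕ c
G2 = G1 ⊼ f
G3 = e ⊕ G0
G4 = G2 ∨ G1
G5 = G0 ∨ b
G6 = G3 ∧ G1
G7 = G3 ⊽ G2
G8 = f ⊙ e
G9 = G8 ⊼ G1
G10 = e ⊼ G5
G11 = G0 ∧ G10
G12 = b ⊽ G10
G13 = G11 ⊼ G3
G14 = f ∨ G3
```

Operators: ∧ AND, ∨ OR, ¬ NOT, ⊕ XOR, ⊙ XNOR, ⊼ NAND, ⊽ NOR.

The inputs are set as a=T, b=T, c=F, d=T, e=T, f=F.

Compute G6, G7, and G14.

G0 = a NAND d = T NAND T = F
G1 = f XOR c = F XOR F = F
G2 = G1 NAND f = F NAND F = T
G3 = e XOR G0 = T XOR F = T
G6 = G3 AND G1 = T AND F = F
G7 = G3 NOR G2 = T NOR T = F
G14 = f OR G3 = F OR T = T

G6 = F; G7 = F; G14 = T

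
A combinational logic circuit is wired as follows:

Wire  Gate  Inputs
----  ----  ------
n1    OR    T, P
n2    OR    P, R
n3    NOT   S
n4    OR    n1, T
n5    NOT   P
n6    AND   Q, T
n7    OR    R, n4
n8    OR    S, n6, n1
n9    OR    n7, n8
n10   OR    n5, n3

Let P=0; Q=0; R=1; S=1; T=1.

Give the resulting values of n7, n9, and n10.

n1 = T OR P = 1 OR 0 = 1
n3 = NOT S = NOT 1 = 0
n4 = n1 OR T = 1 OR 1 = 1
n5 = NOT P = NOT 0 = 1
n6 = Q AND T = 0 AND 1 = 0
n7 = R OR n4 = 1 OR 1 = 1
n8 = S OR n6 OR n1 = 1 OR 0 OR 1 = 1
n9 = n7 OR n8 = 1 OR 1 = 1
n10 = n5 OR n3 = 1 OR 0 = 1

n7 = 1, n9 = 1, n10 = 1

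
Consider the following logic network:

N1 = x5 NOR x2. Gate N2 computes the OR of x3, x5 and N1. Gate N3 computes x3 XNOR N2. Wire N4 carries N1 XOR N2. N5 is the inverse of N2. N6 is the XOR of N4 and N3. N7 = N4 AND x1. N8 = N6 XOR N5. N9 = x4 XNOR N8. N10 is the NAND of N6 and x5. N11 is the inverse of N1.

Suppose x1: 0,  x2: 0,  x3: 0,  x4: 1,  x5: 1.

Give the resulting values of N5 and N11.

N5 = 0  N11 = 1

N1 = x5 NOR x2 = 1 NOR 0 = 0
N2 = x3 OR x5 OR N1 = 0 OR 1 OR 0 = 1
N5 = NOT N2 = NOT 1 = 0
N11 = NOT N1 = NOT 0 = 1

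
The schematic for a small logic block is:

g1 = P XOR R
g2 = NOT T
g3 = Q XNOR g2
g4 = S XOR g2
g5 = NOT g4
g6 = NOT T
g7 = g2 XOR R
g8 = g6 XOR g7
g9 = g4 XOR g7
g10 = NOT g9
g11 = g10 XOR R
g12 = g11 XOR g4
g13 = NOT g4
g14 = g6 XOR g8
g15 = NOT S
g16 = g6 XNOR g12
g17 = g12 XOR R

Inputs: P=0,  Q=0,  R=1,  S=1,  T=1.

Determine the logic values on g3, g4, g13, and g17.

g3 = 1  g4 = 1  g13 = 0  g17 = 0

g2 = NOT T = NOT 1 = 0
g3 = Q XNOR g2 = 0 XNOR 0 = 1
g4 = S XOR g2 = 1 XOR 0 = 1
g7 = g2 XOR R = 0 XOR 1 = 1
g9 = g4 XOR g7 = 1 XOR 1 = 0
g10 = NOT g9 = NOT 0 = 1
g11 = g10 XOR R = 1 XOR 1 = 0
g12 = g11 XOR g4 = 0 XOR 1 = 1
g13 = NOT g4 = NOT 1 = 0
g17 = g12 XOR R = 1 XOR 1 = 0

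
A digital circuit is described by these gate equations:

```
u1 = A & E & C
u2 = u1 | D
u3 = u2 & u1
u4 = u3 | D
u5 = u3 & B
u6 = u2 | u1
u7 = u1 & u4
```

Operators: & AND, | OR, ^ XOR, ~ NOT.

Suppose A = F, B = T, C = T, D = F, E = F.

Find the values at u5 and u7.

u5 = F; u7 = F

u1 = A AND E AND C = F AND F AND T = F
u2 = u1 OR D = F OR F = F
u3 = u2 AND u1 = F AND F = F
u4 = u3 OR D = F OR F = F
u5 = u3 AND B = F AND T = F
u7 = u1 AND u4 = F AND F = F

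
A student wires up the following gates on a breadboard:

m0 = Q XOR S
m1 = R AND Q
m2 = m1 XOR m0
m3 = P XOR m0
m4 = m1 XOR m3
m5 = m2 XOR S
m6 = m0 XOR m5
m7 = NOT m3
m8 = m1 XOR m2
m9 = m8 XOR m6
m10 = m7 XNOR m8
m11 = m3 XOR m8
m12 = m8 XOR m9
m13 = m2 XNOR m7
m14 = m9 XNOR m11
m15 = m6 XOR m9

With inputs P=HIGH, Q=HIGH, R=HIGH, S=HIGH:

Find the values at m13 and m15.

m13 = LOW; m15 = LOW

m0 = Q XOR S = HIGH XOR HIGH = LOW
m1 = R AND Q = HIGH AND HIGH = HIGH
m2 = m1 XOR m0 = HIGH XOR LOW = HIGH
m3 = P XOR m0 = HIGH XOR LOW = HIGH
m5 = m2 XOR S = HIGH XOR HIGH = LOW
m6 = m0 XOR m5 = LOW XOR LOW = LOW
m7 = NOT m3 = NOT HIGH = LOW
m8 = m1 XOR m2 = HIGH XOR HIGH = LOW
m9 = m8 XOR m6 = LOW XOR LOW = LOW
m13 = m2 XNOR m7 = HIGH XNOR LOW = LOW
m15 = m6 XOR m9 = LOW XOR LOW = LOW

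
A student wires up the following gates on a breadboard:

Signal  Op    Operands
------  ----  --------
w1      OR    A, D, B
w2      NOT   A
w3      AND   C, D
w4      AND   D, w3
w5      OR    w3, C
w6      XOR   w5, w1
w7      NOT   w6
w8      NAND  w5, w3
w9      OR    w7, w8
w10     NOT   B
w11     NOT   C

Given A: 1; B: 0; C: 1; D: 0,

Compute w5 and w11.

w3 = C AND D = 1 AND 0 = 0
w5 = w3 OR C = 0 OR 1 = 1
w11 = NOT C = NOT 1 = 0

w5 = 1, w11 = 0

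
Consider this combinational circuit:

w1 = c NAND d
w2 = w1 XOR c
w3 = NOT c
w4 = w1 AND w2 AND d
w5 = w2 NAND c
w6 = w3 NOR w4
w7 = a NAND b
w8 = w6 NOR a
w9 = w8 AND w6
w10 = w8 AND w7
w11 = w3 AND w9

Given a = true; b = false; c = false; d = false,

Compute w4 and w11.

w4 = false, w11 = false

w1 = c NAND d = false NAND false = true
w2 = w1 XOR c = true XOR false = true
w3 = NOT c = NOT false = true
w4 = w1 AND w2 AND d = true AND true AND false = false
w6 = w3 NOR w4 = true NOR false = false
w8 = w6 NOR a = false NOR true = false
w9 = w8 AND w6 = false AND false = false
w11 = w3 AND w9 = true AND false = false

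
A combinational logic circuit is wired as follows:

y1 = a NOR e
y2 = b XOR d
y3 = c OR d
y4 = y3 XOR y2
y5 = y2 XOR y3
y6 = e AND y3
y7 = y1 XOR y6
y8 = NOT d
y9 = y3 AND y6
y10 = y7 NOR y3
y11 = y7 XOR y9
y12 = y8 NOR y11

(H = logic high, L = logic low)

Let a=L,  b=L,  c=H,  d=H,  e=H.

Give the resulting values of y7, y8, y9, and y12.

y1 = a NOR e = L NOR H = L
y3 = c OR d = H OR H = H
y6 = e AND y3 = H AND H = H
y7 = y1 XOR y6 = L XOR H = H
y8 = NOT d = NOT H = L
y9 = y3 AND y6 = H AND H = H
y11 = y7 XOR y9 = H XOR H = L
y12 = y8 NOR y11 = L NOR L = H

y7 = H; y8 = L; y9 = H; y12 = H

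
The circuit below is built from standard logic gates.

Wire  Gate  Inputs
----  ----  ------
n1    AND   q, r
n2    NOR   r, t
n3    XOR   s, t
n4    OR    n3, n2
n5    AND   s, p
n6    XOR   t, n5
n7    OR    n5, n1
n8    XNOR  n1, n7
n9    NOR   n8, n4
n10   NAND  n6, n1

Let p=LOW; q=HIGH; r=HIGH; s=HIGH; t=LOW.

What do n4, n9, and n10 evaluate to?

n4 = HIGH  n9 = LOW  n10 = HIGH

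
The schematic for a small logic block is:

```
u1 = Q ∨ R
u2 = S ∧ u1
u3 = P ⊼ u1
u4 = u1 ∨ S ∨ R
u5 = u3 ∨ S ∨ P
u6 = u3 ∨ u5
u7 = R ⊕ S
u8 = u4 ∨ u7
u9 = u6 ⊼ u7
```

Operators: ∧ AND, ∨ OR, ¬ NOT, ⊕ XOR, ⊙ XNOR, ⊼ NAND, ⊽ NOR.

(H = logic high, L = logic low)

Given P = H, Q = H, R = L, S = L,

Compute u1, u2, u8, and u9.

u1 = Q OR R = H OR L = H
u2 = S AND u1 = L AND H = L
u3 = P NAND u1 = H NAND H = L
u4 = u1 OR S OR R = H OR L OR L = H
u5 = u3 OR S OR P = L OR L OR H = H
u6 = u3 OR u5 = L OR H = H
u7 = R XOR S = L XOR L = L
u8 = u4 OR u7 = H OR L = H
u9 = u6 NAND u7 = H NAND L = H

u1 = H, u2 = L, u8 = H, u9 = H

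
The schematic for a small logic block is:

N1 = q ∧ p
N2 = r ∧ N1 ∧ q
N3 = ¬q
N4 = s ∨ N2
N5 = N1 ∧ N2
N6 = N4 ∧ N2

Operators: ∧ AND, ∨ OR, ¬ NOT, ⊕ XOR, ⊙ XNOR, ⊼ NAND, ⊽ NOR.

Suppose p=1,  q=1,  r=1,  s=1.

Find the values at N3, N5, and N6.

N3 = 0; N5 = 1; N6 = 1

N1 = q AND p = 1 AND 1 = 1
N2 = r AND N1 AND q = 1 AND 1 AND 1 = 1
N3 = NOT q = NOT 1 = 0
N4 = s OR N2 = 1 OR 1 = 1
N5 = N1 AND N2 = 1 AND 1 = 1
N6 = N4 AND N2 = 1 AND 1 = 1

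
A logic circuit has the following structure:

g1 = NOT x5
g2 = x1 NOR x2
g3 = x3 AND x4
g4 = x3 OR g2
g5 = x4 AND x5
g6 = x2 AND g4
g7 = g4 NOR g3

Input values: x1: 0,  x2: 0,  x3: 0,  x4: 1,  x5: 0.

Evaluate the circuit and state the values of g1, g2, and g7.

g1 = 1, g2 = 1, g7 = 0

g1 = NOT x5 = NOT 0 = 1
g2 = x1 NOR x2 = 0 NOR 0 = 1
g3 = x3 AND x4 = 0 AND 1 = 0
g4 = x3 OR g2 = 0 OR 1 = 1
g7 = g4 NOR g3 = 1 NOR 0 = 0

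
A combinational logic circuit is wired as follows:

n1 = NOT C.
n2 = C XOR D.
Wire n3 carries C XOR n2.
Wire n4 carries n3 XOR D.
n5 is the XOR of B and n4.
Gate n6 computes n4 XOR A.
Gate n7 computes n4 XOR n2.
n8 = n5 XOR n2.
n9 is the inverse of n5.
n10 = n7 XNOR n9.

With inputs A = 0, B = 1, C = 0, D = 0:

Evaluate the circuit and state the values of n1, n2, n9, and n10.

n1 = 1, n2 = 0, n9 = 0, n10 = 1

n1 = NOT C = NOT 0 = 1
n2 = C XOR D = 0 XOR 0 = 0
n3 = C XOR n2 = 0 XOR 0 = 0
n4 = n3 XOR D = 0 XOR 0 = 0
n5 = B XOR n4 = 1 XOR 0 = 1
n7 = n4 XOR n2 = 0 XOR 0 = 0
n9 = NOT n5 = NOT 1 = 0
n10 = n7 XNOR n9 = 0 XNOR 0 = 1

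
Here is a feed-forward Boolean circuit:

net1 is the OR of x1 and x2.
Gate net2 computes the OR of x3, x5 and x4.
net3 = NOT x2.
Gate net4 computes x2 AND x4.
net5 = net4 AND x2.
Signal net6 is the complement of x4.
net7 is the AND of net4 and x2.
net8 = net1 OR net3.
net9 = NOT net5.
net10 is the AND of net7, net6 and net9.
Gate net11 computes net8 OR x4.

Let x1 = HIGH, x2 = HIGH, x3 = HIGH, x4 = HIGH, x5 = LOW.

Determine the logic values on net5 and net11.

net5 = HIGH, net11 = HIGH

net1 = x1 OR x2 = HIGH OR HIGH = HIGH
net3 = NOT x2 = NOT HIGH = LOW
net4 = x2 AND x4 = HIGH AND HIGH = HIGH
net5 = net4 AND x2 = HIGH AND HIGH = HIGH
net8 = net1 OR net3 = HIGH OR LOW = HIGH
net11 = net8 OR x4 = HIGH OR HIGH = HIGH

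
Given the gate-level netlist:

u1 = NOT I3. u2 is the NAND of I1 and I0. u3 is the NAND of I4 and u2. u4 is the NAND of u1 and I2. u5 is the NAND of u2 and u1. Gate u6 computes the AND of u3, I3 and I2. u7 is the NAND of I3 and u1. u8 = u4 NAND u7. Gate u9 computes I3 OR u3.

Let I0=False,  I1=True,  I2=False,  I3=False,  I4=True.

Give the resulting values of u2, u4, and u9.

u2 = True, u4 = True, u9 = False

u1 = NOT I3 = NOT False = True
u2 = I1 NAND I0 = True NAND False = True
u3 = I4 NAND u2 = True NAND True = False
u4 = u1 NAND I2 = True NAND False = True
u9 = I3 OR u3 = False OR False = False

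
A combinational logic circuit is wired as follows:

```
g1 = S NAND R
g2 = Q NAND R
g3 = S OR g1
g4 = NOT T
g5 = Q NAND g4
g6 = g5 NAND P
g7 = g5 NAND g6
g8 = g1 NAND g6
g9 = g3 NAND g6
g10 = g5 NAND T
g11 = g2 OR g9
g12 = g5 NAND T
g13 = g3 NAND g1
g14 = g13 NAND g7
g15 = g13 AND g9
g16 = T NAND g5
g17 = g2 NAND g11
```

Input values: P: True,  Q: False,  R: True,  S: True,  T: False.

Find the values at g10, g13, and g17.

g10 = True  g13 = True  g17 = False

g1 = S NAND R = True NAND True = False
g2 = Q NAND R = False NAND True = True
g3 = S OR g1 = True OR False = True
g4 = NOT T = NOT False = True
g5 = Q NAND g4 = False NAND True = True
g6 = g5 NAND P = True NAND True = False
g9 = g3 NAND g6 = True NAND False = True
g10 = g5 NAND T = True NAND False = True
g11 = g2 OR g9 = True OR True = True
g13 = g3 NAND g1 = True NAND False = True
g17 = g2 NAND g11 = True NAND True = False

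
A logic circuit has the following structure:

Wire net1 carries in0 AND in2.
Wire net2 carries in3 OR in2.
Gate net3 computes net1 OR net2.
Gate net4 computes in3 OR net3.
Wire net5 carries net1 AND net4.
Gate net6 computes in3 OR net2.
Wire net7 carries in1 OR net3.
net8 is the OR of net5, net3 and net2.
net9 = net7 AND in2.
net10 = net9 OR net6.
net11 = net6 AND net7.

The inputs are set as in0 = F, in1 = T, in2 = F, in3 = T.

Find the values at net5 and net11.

net5 = F  net11 = T

net1 = in0 AND in2 = F AND F = F
net2 = in3 OR in2 = T OR F = T
net3 = net1 OR net2 = F OR T = T
net4 = in3 OR net3 = T OR T = T
net5 = net1 AND net4 = F AND T = F
net6 = in3 OR net2 = T OR T = T
net7 = in1 OR net3 = T OR T = T
net11 = net6 AND net7 = T AND T = T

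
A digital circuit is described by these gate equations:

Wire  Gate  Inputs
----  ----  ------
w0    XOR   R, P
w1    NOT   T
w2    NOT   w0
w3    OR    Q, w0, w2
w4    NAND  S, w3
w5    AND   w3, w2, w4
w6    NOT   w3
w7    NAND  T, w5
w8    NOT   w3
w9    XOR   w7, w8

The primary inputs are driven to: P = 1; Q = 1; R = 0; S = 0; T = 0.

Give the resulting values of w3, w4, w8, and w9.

w0 = R XOR P = 0 XOR 1 = 1
w2 = NOT w0 = NOT 1 = 0
w3 = Q OR w0 OR w2 = 1 OR 1 OR 0 = 1
w4 = S NAND w3 = 0 NAND 1 = 1
w5 = w3 AND w2 AND w4 = 1 AND 0 AND 1 = 0
w7 = T NAND w5 = 0 NAND 0 = 1
w8 = NOT w3 = NOT 1 = 0
w9 = w7 XOR w8 = 1 XOR 0 = 1

w3 = 1, w4 = 1, w8 = 0, w9 = 1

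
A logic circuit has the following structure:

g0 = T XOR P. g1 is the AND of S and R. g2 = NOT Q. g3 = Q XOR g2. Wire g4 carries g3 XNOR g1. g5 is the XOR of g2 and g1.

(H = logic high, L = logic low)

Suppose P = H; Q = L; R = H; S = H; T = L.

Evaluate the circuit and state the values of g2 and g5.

g1 = S AND R = H AND H = H
g2 = NOT Q = NOT L = H
g5 = g2 XOR g1 = H XOR H = L

g2 = H; g5 = L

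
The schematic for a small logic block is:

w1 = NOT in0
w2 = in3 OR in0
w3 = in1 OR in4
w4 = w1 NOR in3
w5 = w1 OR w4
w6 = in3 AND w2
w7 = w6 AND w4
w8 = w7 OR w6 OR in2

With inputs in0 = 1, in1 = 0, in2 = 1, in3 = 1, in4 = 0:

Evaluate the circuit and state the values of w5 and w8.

w5 = 0, w8 = 1

w1 = NOT in0 = NOT 1 = 0
w2 = in3 OR in0 = 1 OR 1 = 1
w4 = w1 NOR in3 = 0 NOR 1 = 0
w5 = w1 OR w4 = 0 OR 0 = 0
w6 = in3 AND w2 = 1 AND 1 = 1
w7 = w6 AND w4 = 1 AND 0 = 0
w8 = w7 OR w6 OR in2 = 0 OR 1 OR 1 = 1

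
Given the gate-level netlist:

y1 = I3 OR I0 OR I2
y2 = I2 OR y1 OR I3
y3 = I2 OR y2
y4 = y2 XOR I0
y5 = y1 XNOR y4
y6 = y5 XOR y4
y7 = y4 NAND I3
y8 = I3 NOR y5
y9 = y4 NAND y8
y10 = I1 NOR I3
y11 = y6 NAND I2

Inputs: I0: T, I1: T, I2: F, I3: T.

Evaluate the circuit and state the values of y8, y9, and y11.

y8 = F; y9 = T; y11 = T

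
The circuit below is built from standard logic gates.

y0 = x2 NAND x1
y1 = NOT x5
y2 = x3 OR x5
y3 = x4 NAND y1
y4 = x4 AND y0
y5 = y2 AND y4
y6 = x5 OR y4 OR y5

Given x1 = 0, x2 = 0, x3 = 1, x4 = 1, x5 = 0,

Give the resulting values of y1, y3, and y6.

y1 = 1; y3 = 0; y6 = 1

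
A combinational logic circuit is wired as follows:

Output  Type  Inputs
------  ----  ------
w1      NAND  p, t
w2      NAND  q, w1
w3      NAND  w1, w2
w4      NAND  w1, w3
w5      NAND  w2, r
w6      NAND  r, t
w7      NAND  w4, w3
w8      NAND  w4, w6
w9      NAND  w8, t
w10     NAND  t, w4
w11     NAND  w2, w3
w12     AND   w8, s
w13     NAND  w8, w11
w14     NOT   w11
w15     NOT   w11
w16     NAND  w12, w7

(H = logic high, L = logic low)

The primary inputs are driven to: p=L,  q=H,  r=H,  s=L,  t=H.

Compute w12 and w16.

w1 = p NAND t = L NAND H = H
w2 = q NAND w1 = H NAND H = L
w3 = w1 NAND w2 = H NAND L = H
w4 = w1 NAND w3 = H NAND H = L
w6 = r NAND t = H NAND H = L
w7 = w4 NAND w3 = L NAND H = H
w8 = w4 NAND w6 = L NAND L = H
w12 = w8 AND s = H AND L = L
w16 = w12 NAND w7 = L NAND H = H

w12 = L, w16 = H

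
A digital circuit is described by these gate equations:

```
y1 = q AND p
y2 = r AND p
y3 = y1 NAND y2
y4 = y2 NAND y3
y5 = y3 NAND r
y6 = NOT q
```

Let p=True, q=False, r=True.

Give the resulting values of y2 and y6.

y2 = True, y6 = True

y2 = r AND p = True AND True = True
y6 = NOT q = NOT False = True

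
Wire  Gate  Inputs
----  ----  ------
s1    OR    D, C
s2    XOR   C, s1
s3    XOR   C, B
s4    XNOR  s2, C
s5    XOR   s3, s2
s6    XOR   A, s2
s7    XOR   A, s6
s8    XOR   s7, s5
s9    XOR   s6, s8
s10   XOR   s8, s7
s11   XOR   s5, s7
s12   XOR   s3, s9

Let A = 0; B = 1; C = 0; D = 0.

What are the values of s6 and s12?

s6 = 0; s12 = 0

s1 = D OR C = 0 OR 0 = 0
s2 = C XOR s1 = 0 XOR 0 = 0
s3 = C XOR B = 0 XOR 1 = 1
s5 = s3 XOR s2 = 1 XOR 0 = 1
s6 = A XOR s2 = 0 XOR 0 = 0
s7 = A XOR s6 = 0 XOR 0 = 0
s8 = s7 XOR s5 = 0 XOR 1 = 1
s9 = s6 XOR s8 = 0 XOR 1 = 1
s12 = s3 XOR s9 = 1 XOR 1 = 0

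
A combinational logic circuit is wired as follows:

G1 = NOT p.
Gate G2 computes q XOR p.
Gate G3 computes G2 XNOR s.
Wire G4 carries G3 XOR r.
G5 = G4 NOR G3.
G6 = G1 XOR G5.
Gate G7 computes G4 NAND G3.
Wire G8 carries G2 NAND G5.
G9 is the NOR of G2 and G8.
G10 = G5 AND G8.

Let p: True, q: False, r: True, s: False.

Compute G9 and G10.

G9 = False  G10 = False

G2 = q XOR p = False XOR True = True
G3 = G2 XNOR s = True XNOR False = False
G4 = G3 XOR r = False XOR True = True
G5 = G4 NOR G3 = True NOR False = False
G8 = G2 NAND G5 = True NAND False = True
G9 = G2 NOR G8 = True NOR True = False
G10 = G5 AND G8 = False AND True = False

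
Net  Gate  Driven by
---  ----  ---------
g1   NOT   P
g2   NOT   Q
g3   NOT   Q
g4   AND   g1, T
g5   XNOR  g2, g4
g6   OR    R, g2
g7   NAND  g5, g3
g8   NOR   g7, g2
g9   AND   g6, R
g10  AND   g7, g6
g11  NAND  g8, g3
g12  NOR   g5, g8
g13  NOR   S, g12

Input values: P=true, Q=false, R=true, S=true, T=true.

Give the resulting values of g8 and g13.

g1 = NOT P = NOT true = false
g2 = NOT Q = NOT false = true
g3 = NOT Q = NOT false = true
g4 = g1 AND T = false AND true = false
g5 = g2 XNOR g4 = true XNOR false = false
g7 = g5 NAND g3 = false NAND true = true
g8 = g7 NOR g2 = true NOR true = false
g12 = g5 NOR g8 = false NOR false = true
g13 = S NOR g12 = true NOR true = false

g8 = false; g13 = false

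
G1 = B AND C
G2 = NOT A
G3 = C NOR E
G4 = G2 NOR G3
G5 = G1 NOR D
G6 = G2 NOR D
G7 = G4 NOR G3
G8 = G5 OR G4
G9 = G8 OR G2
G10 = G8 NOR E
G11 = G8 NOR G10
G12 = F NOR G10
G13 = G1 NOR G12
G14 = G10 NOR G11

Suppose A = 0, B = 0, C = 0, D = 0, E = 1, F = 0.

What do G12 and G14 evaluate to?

G1 = B AND C = 0 AND 0 = 0
G2 = NOT A = NOT 0 = 1
G3 = C NOR E = 0 NOR 1 = 0
G4 = G2 NOR G3 = 1 NOR 0 = 0
G5 = G1 NOR D = 0 NOR 0 = 1
G8 = G5 OR G4 = 1 OR 0 = 1
G10 = G8 NOR E = 1 NOR 1 = 0
G11 = G8 NOR G10 = 1 NOR 0 = 0
G12 = F NOR G10 = 0 NOR 0 = 1
G14 = G10 NOR G11 = 0 NOR 0 = 1

G12 = 1  G14 = 1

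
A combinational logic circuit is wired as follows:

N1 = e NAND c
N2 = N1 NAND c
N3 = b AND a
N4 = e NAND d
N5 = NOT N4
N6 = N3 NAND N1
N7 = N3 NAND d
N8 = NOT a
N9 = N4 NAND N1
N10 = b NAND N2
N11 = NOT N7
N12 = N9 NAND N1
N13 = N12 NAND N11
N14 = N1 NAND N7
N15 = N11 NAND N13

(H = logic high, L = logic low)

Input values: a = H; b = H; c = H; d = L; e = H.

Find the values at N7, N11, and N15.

N7 = H, N11 = L, N15 = H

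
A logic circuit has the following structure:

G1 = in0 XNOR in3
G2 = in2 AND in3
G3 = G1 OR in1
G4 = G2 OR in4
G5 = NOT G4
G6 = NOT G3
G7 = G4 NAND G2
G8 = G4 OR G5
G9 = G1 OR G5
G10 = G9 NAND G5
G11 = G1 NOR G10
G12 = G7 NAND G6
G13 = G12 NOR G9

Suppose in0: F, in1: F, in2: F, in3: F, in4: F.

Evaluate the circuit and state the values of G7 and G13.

G7 = T, G13 = F

G1 = in0 XNOR in3 = F XNOR F = T
G2 = in2 AND in3 = F AND F = F
G3 = G1 OR in1 = T OR F = T
G4 = G2 OR in4 = F OR F = F
G5 = NOT G4 = NOT F = T
G6 = NOT G3 = NOT T = F
G7 = G4 NAND G2 = F NAND F = T
G9 = G1 OR G5 = T OR T = T
G12 = G7 NAND G6 = T NAND F = T
G13 = G12 NOR G9 = T NOR T = F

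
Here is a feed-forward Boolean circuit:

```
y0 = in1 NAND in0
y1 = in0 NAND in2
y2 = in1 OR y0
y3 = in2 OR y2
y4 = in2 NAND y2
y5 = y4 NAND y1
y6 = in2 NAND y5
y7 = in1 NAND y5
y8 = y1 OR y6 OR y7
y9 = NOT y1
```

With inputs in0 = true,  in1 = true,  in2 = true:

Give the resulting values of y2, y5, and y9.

y0 = in1 NAND in0 = true NAND true = false
y1 = in0 NAND in2 = true NAND true = false
y2 = in1 OR y0 = true OR false = true
y4 = in2 NAND y2 = true NAND true = false
y5 = y4 NAND y1 = false NAND false = true
y9 = NOT y1 = NOT false = true

y2 = true, y5 = true, y9 = true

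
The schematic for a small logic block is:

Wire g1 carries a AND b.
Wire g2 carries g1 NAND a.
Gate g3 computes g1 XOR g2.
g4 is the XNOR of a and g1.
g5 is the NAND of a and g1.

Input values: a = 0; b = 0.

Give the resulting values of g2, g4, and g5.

g1 = a AND b = 0 AND 0 = 0
g2 = g1 NAND a = 0 NAND 0 = 1
g4 = a XNOR g1 = 0 XNOR 0 = 1
g5 = a NAND g1 = 0 NAND 0 = 1

g2 = 1, g4 = 1, g5 = 1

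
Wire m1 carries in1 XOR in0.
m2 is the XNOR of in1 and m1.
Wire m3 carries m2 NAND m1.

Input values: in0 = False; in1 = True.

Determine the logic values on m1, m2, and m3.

m1 = True  m2 = True  m3 = False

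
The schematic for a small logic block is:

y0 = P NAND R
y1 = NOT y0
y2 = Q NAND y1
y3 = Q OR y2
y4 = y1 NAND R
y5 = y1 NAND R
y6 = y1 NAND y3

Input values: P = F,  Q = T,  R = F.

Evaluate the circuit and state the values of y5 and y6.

y5 = T, y6 = T

y0 = P NAND R = F NAND F = T
y1 = NOT y0 = NOT T = F
y2 = Q NAND y1 = T NAND F = T
y3 = Q OR y2 = T OR T = T
y5 = y1 NAND R = F NAND F = T
y6 = y1 NAND y3 = F NAND T = T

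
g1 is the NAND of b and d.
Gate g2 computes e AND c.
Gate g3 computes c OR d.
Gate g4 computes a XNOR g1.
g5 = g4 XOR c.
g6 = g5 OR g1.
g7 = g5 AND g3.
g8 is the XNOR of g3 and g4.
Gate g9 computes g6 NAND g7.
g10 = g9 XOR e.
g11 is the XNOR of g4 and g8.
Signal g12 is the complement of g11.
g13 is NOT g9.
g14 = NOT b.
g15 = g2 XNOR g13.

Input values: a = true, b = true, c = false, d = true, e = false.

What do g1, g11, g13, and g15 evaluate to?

g1 = false, g11 = true, g13 = false, g15 = true

g1 = b NAND d = true NAND true = false
g2 = e AND c = false AND false = false
g3 = c OR d = false OR true = true
g4 = a XNOR g1 = true XNOR false = false
g5 = g4 XOR c = false XOR false = false
g6 = g5 OR g1 = false OR false = false
g7 = g5 AND g3 = false AND true = false
g8 = g3 XNOR g4 = true XNOR false = false
g9 = g6 NAND g7 = false NAND false = true
g11 = g4 XNOR g8 = false XNOR false = true
g13 = NOT g9 = NOT true = false
g15 = g2 XNOR g13 = false XNOR false = true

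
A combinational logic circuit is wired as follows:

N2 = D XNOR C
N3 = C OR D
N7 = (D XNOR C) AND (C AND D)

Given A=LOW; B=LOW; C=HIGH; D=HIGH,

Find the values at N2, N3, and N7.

N2 = HIGH, N3 = HIGH, N7 = HIGH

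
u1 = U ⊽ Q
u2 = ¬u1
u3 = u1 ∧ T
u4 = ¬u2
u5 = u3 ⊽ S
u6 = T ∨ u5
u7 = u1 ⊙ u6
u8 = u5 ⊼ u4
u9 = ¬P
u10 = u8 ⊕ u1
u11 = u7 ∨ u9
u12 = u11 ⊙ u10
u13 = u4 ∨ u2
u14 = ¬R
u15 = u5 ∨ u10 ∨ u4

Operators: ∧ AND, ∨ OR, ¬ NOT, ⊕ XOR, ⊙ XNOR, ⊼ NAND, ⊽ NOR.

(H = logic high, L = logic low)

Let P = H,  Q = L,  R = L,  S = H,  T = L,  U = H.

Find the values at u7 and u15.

u1 = U NOR Q = H NOR L = L
u2 = NOT u1 = NOT L = H
u3 = u1 AND T = L AND L = L
u4 = NOT u2 = NOT H = L
u5 = u3 NOR S = L NOR H = L
u6 = T OR u5 = L OR L = L
u7 = u1 XNOR u6 = L XNOR L = H
u8 = u5 NAND u4 = L NAND L = H
u10 = u8 XOR u1 = H XOR L = H
u15 = u5 OR u10 OR u4 = L OR H OR L = H

u7 = H, u15 = H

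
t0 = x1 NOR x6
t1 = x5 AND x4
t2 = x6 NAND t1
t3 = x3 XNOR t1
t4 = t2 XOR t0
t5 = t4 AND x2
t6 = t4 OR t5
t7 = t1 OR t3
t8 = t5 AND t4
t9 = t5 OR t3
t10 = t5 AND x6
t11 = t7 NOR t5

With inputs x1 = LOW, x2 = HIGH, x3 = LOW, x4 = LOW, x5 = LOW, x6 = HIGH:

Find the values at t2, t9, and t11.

t0 = x1 NOR x6 = LOW NOR HIGH = LOW
t1 = x5 AND x4 = LOW AND LOW = LOW
t2 = x6 NAND t1 = HIGH NAND LOW = HIGH
t3 = x3 XNOR t1 = LOW XNOR LOW = HIGH
t4 = t2 XOR t0 = HIGH XOR LOW = HIGH
t5 = t4 AND x2 = HIGH AND HIGH = HIGH
t7 = t1 OR t3 = LOW OR HIGH = HIGH
t9 = t5 OR t3 = HIGH OR HIGH = HIGH
t11 = t7 NOR t5 = HIGH NOR HIGH = LOW

t2 = HIGH; t9 = HIGH; t11 = LOW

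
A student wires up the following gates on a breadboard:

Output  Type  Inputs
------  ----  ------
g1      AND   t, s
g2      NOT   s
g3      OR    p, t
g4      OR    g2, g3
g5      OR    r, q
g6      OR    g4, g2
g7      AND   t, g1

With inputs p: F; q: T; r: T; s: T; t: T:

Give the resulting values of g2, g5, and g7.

g1 = t AND s = T AND T = T
g2 = NOT s = NOT T = F
g5 = r OR q = T OR T = T
g7 = t AND g1 = T AND T = T

g2 = F, g5 = T, g7 = T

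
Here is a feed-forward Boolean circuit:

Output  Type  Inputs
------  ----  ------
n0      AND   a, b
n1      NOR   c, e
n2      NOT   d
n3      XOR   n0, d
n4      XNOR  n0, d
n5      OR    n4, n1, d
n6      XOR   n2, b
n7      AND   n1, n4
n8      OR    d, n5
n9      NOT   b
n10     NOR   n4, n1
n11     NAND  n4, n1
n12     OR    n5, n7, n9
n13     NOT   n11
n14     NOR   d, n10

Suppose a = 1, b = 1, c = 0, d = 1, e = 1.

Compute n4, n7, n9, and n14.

n4 = 1, n7 = 0, n9 = 0, n14 = 0

n0 = a AND b = 1 AND 1 = 1
n1 = c NOR e = 0 NOR 1 = 0
n4 = n0 XNOR d = 1 XNOR 1 = 1
n7 = n1 AND n4 = 0 AND 1 = 0
n9 = NOT b = NOT 1 = 0
n10 = n4 NOR n1 = 1 NOR 0 = 0
n14 = d NOR n10 = 1 NOR 0 = 0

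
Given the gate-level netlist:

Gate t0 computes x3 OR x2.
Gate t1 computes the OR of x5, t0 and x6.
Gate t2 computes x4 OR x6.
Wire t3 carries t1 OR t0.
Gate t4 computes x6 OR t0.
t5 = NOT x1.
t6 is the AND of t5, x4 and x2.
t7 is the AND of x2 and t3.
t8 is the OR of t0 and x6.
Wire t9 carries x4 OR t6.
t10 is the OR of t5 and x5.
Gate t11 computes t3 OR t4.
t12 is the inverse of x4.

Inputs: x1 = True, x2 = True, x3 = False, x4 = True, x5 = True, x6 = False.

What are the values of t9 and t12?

t9 = True, t12 = False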